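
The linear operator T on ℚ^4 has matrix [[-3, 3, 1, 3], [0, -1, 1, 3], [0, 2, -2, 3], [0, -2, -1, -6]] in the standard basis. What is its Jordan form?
J = [[-3, 1, 0, 0], [0, -3, 1, 0], [0, 0, -3, 0], [0, 0, 0, -3]]

The characteristic polynomial is det(xI - A) = (x + 3)^4, so the eigenvalues are -3 (algebraic multiplicity 4).

For λ = -3: rank(A + 3I) = 2, rank((A + 3I)^2) = 1, rank((A + 3I)^3) = 0. The eigenspace has dimension 4 - 2 = 2, so there are 2 Jordan blocks; the rank sequence gives block sizes [3, 1].

Assembling the blocks gives the Jordan form J above.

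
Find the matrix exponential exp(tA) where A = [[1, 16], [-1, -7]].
A has Jordan form J = [[-3, 1], [0, -3]] with A = PJP^{-1}, so e^{tA} = P e^{tJ} P^{-1}.

For a Jordan block J_k(λ), e^{tJ_k(λ)} = e^{λt} · (I + tN + t^2 N^2/2! + ... + t^{k-1} N^{k-1}/(k-1)!) where N is the nilpotent superdiagonal part.

Assembling the blocks and conjugating back gives the entries of e^{tA} as shown above.

e^{tA} = [[(4*t + 1)*e^{-3*t}, 16*t*e^{-3*t}], [-t*e^{-3*t}, (1 - 4*t)*e^{-3*t}]]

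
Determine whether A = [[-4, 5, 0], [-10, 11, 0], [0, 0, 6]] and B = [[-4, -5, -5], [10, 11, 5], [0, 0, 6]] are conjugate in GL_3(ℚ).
Yes.

Two matrices over a field are similar if and only if they have the same invariant factors.

Both A and B have characteristic polynomial (x - 6)^2(x - 1) and minimal polynomial (x - 6)(x - 1). Computing further, both have invariant factors x - 6, (x - 6)(x - 1). Hence A and B are similar.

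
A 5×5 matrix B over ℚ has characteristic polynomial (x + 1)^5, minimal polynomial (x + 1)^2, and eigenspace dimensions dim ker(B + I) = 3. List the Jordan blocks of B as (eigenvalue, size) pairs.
Jordan blocks: (-1, 2), (-1, 2), (-1, 1)

λ = -1: algebraic multiplicity 5 (exponent in χ_B), largest block size 2 (exponent in m_B), 3 blocks (geometric multiplicity). These force block sizes [2, 2, 1].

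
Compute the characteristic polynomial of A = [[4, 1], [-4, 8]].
xI - A = [[x - 4, -1], [4, x - 8]].

Expanding det(xI - A) along the first row:
det(xI - A) = + (x - 4)·det([[x - 8]]) - (-1)·det([[4]]).

Evaluating gives χ_A(x) = x^2 - 12x + 36 = (x - 6)^2.

χ_A(x) = (x - 6)^2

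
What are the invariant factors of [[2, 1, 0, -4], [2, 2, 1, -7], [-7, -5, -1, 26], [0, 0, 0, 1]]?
x - 1, (x - 1)^3

The Jordan structure of A has elementary divisors (x - 1)^3, (x - 1). Arranging the block sizes at each eigenvalue in decreasing order and taking row products gives the invariant factors.

Invariant factors (smallest first, each dividing the next): x - 1, (x - 1)^3.

Check: the last factor (x - 1)^3 is the minimal polynomial, and the product (x - 1)^4 is the characteristic polynomial.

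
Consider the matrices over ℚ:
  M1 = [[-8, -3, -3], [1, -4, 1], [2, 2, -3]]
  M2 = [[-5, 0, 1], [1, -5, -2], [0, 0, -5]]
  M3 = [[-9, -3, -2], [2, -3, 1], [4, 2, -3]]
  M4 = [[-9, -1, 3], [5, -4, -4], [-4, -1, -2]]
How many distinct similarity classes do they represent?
2 classes: {M1}, {M2, M3, M4}

Characteristic polynomials: χ_{M1} = (x + 5)^3, χ_{M2} = (x + 5)^3, χ_{M3} = (x + 5)^3, χ_{M4} = (x + 5)^3.

{M1}: invariant factors x + 5, (x + 5)^2.

{M2, M3, M4}: invariant factors (x + 5)^3.

Matrices are similar if and only if their invariant-factor lists agree; the partition into similarity classes is {M1}, {M2, M3, M4}.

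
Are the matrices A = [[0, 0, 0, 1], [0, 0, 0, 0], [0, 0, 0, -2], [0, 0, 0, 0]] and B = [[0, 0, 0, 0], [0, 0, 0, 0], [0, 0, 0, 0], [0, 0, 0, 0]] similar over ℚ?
Both have characteristic polynomial x^4, but the minimal polynomial of A is x^2 while the minimal polynomial of B is x. The minimal polynomial is a similarity invariant, so A and B are not similar.

No.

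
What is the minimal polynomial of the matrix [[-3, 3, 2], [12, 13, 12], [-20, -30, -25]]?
m_A(x) = (x + 5)^2

The characteristic polynomial factors as (x + 5)^3. The minimal polynomial is ∏(x - λ)^{k_λ} where k_λ is the size of the largest Jordan block at λ.

For λ = -5: rank(A + 5I) = 1, and the largest Jordan block has size 2 (the smallest k with rank((A + 5I)^k) = rank((A + 5I)^(k+1))).

So m_A(x) = (x + 5)^2.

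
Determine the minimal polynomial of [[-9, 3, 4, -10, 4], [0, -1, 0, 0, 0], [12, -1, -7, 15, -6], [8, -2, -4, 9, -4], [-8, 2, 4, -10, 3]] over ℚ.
The characteristic polynomial factors as (x + 1)^5. The minimal polynomial is ∏(x - λ)^{k_λ} where k_λ is the size of the largest Jordan block at λ.

For λ = -1: rank(A + I) = 2, and the largest Jordan block has size 2 (the smallest k with rank((A + I)^k) = rank((A + I)^(k+1))).

So m_A(x) = (x + 1)^2.

m_A(x) = (x + 1)^2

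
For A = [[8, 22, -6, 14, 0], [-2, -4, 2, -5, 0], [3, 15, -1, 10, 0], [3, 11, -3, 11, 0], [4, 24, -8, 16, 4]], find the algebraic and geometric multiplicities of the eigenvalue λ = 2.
algebraic multiplicity 1, geometric multiplicity 1

The characteristic polynomial is (x - 4)^4(x - 2), so the factor x - 2 appears with exponent 1: the algebraic multiplicity is 1.

rank(A - 2I) = 4, so the eigenspace has dimension 5 - 4 = 1: the geometric multiplicity is 1.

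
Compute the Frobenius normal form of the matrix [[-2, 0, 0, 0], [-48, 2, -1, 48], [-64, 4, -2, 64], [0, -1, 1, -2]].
The invariant factors of A (the non-unit diagonal entries of the Smith normal form of xI - A over ℚ[x]) are x + 2, (x - 4)(x + 2)(x + 4), each dividing the next. The characteristic polynomial is their product, (x - 4)(x + 2)^2(x + 4).

The rational canonical form is the block-diagonal matrix of companion matrices C(f_i):
R = [[-2, 0, 0, 0], [0, 0, 0, 32], [0, 1, 0, 16], [0, 0, 1, -2]].

R = [[-2, 0, 0, 0], [0, 0, 0, 32], [0, 1, 0, 16], [0, 0, 1, -2]]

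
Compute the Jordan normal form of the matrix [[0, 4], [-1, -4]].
J = [[-2, 1], [0, -2]]

The characteristic polynomial is det(xI - A) = (x + 2)^2, so the eigenvalues are -2 (algebraic multiplicity 2).

For λ = -2: rank(A + 2I) = 1, rank((A + 2I)^2) = 0. The eigenspace has dimension 2 - 1 = 1, so there is 1 Jordan block; the rank sequence gives block sizes [2].

Assembling the blocks gives the Jordan form J above.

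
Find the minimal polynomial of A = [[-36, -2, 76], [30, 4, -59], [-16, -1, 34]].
The characteristic polynomial factors as (x - 3)^2(x + 4). The minimal polynomial is ∏(x - λ)^{k_λ} where k_λ is the size of the largest Jordan block at λ.

For λ = -4: rank(A + 4I) = 2, and the largest Jordan block has size 1 (the smallest k with rank((A + 4I)^k) = rank((A + 4I)^(k+1))).
For λ = 3: rank(A - 3I) = 2, and the largest Jordan block has size 2 (the smallest k with rank((A - 3I)^k) = rank((A - 3I)^(k+1))).

So m_A(x) = (x - 3)^2(x + 4).

m_A(x) = (x - 3)^2(x + 4)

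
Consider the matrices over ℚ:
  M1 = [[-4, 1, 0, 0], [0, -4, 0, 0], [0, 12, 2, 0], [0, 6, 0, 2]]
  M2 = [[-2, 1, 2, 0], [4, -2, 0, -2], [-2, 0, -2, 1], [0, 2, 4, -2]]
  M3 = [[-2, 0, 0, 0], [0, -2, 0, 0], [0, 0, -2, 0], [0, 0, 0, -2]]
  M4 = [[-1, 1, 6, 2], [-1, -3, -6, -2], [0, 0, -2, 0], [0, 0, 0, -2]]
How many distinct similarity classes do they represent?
Characteristic polynomials: χ_{M1} = (x - 2)^2(x + 4)^2, χ_{M2} = (x + 2)^4, χ_{M3} = (x + 2)^4, χ_{M4} = (x + 2)^4.

{M1}: invariant factors x - 2, (x - 2)(x + 4)^2.

{M2}: invariant factors (x + 2)^2, (x + 2)^2.

{M3}: invariant factors x + 2, x + 2, x + 2, x + 2.

{M4}: invariant factors x + 2, x + 2, (x + 2)^2.

Matrices are similar if and only if their invariant-factor lists agree; the partition into similarity classes is {M1}, {M2}, {M3}, {M4}.

4 classes: {M1}, {M2}, {M3}, {M4}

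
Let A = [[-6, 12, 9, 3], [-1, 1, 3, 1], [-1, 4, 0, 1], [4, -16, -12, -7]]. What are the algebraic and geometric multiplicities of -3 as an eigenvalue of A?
The characteristic polynomial is (x + 3)^4, so the factor x + 3 appears with exponent 4: the algebraic multiplicity is 4.

rank(A + 3I) = 1, so the eigenspace has dimension 4 - 1 = 3: the geometric multiplicity is 3.

Since 3 < 4, A is not diagonalizable.

algebraic multiplicity 4, geometric multiplicity 3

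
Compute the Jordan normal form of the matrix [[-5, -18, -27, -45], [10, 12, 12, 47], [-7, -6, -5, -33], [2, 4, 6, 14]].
J = [[4, 1, 0, 0], [0, 4, 0, 0], [0, 0, 4, 1], [0, 0, 0, 4]]

The characteristic polynomial is det(xI - A) = (x - 4)^4, so the eigenvalues are 4 (algebraic multiplicity 4).

For λ = 4: rank(A - 4I) = 2, rank((A - 4I)^2) = 0. The eigenspace has dimension 4 - 2 = 2, so there are 2 Jordan blocks; the rank sequence gives block sizes [2, 2].

Assembling the blocks gives the Jordan form J above.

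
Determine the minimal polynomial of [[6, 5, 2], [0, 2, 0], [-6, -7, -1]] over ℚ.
m_A(x) = (x - 3)(x - 2)^2

The characteristic polynomial factors as (x - 3)(x - 2)^2. The minimal polynomial is ∏(x - λ)^{k_λ} where k_λ is the size of the largest Jordan block at λ.

For λ = 2: rank(A - 2I) = 2, and the largest Jordan block has size 2 (the smallest k with rank((A - 2I)^k) = rank((A - 2I)^(k+1))).
For λ = 3: rank(A - 3I) = 2, and the largest Jordan block has size 1 (the smallest k with rank((A - 3I)^k) = rank((A - 3I)^(k+1))).

So m_A(x) = (x - 3)(x - 2)^2.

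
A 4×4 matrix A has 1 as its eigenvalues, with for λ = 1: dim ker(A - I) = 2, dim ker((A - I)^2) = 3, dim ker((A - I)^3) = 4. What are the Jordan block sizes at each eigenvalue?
λ = 1: successive nullity increments [2, 1, 1] count blocks of size ≥ k; block sizes are [3, 1].

Jordan blocks: (1, 3), (1, 1)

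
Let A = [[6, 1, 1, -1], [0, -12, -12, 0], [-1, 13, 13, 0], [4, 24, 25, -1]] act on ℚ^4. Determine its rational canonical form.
R = [[0, 0, 0, 12], [1, 0, 0, 22], [0, 1, 0, -4], [0, 0, 1, 6]]

The invariant factors of A (the non-unit diagonal entries of the Smith normal form of xI - A over ℚ[x]) are (x - 6)(x^3 + 4x + 2), each dividing the next. The characteristic polynomial is their product, (x - 6)(x^3 + 4x + 2).

The rational canonical form is the block-diagonal matrix of companion matrices C(f_i):
R = [[0, 0, 0, 12], [1, 0, 0, 22], [0, 1, 0, -4], [0, 0, 1, 6]].

Note the characteristic polynomial does not split into linear factors over ℚ, so A has no Jordan form over ℚ; the rational canonical form exists over any field.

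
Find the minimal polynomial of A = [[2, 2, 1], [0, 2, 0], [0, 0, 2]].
The characteristic polynomial factors as (x - 2)^3. The minimal polynomial is ∏(x - λ)^{k_λ} where k_λ is the size of the largest Jordan block at λ.

For λ = 2: rank(A - 2I) = 1, and the largest Jordan block has size 2 (the smallest k with rank((A - 2I)^k) = rank((A - 2I)^(k+1))).

So m_A(x) = (x - 2)^2.

m_A(x) = (x - 2)^2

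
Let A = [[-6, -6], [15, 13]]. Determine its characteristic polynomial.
χ_A(x) = (x - 4)(x - 3)

xI - A = [[x + 6, 6], [-15, x - 13]].

Expanding det(xI - A) along the first row:
det(xI - A) = + (x + 6)·det([[x - 13]]) - (6)·det([[-15]]).

Evaluating gives χ_A(x) = x^2 - 7x + 12 = (x - 4)(x - 3).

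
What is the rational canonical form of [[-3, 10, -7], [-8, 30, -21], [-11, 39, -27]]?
R = [[0, 0, -3], [1, 0, -3], [0, 1, 0]]

The invariant factors of A (the non-unit diagonal entries of the Smith normal form of xI - A over ℚ[x]) are x^3 + 3x + 3, each dividing the next. The characteristic polynomial is their product, x^3 + 3x + 3.

The rational canonical form is the block-diagonal matrix of companion matrices C(f_i):
R = [[0, 0, -3], [1, 0, -3], [0, 1, 0]].

Note the characteristic polynomial does not split into linear factors over ℚ, so A has no Jordan form over ℚ; the rational canonical form exists over any field.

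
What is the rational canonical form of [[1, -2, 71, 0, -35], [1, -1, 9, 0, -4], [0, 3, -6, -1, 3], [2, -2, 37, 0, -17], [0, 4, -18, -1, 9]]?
The invariant factors of A (the non-unit diagonal entries of the Smith normal form of xI - A over ℚ[x]) are (x + 1)(x^2 - 2x + 5)^2, each dividing the next. The characteristic polynomial is their product, (x + 1)(x^2 - 2x + 5)^2.

The rational canonical form is the block-diagonal matrix of companion matrices C(f_i):
R = [[0, 0, 0, 0, -25], [1, 0, 0, 0, -5], [0, 1, 0, 0, 6], [0, 0, 1, 0, -10], [0, 0, 0, 1, 3]].

Note the characteristic polynomial does not split into linear factors over ℚ, so A has no Jordan form over ℚ; the rational canonical form exists over any field.

R = [[0, 0, 0, 0, -25], [1, 0, 0, 0, -5], [0, 1, 0, 0, 6], [0, 0, 1, 0, -10], [0, 0, 0, 1, 3]]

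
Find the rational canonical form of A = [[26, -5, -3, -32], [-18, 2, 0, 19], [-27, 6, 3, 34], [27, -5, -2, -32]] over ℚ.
R = [[0, 0, 0, -8], [1, 0, 0, -8], [0, 1, 0, 0], [0, 0, 1, -1]]

The invariant factors of A (the non-unit diagonal entries of the Smith normal form of xI - A over ℚ[x]) are (x + 1)(x + 2)(x^2 - 2x + 4), each dividing the next. The characteristic polynomial is their product, (x + 1)(x + 2)(x^2 - 2x + 4).

The rational canonical form is the block-diagonal matrix of companion matrices C(f_i):
R = [[0, 0, 0, -8], [1, 0, 0, -8], [0, 1, 0, 0], [0, 0, 1, -1]].

Note the characteristic polynomial does not split into linear factors over ℚ, so A has no Jordan form over ℚ; the rational canonical form exists over any field.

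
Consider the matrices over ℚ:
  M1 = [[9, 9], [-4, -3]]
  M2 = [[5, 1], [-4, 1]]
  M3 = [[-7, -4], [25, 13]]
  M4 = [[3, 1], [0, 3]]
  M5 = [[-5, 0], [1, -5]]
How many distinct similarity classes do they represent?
2 classes: {M1, M2, M3, M4}, {M5}

Characteristic polynomials: χ_{M1} = (x - 3)^2, χ_{M2} = (x - 3)^2, χ_{M3} = (x - 3)^2, χ_{M4} = (x - 3)^2, χ_{M5} = (x + 5)^2.

{M1, M2, M3, M4}: invariant factors (x - 3)^2.

{M5}: invariant factors (x + 5)^2.

Matrices are similar if and only if their invariant-factor lists agree; the partition into similarity classes is {M1, M2, M3, M4}, {M5}.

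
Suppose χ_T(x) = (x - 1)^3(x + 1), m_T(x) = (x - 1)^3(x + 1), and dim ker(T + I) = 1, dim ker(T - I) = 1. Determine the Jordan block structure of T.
Jordan blocks: (-1, 1), (1, 3)

λ = -1: algebraic multiplicity 1 (exponent in χ_T), largest block size 1 (exponent in m_T), 1 block (geometric multiplicity). This forces block sizes [1].
λ = 1: algebraic multiplicity 3 (exponent in χ_T), largest block size 3 (exponent in m_T), 1 block (geometric multiplicity). This forces block sizes [3].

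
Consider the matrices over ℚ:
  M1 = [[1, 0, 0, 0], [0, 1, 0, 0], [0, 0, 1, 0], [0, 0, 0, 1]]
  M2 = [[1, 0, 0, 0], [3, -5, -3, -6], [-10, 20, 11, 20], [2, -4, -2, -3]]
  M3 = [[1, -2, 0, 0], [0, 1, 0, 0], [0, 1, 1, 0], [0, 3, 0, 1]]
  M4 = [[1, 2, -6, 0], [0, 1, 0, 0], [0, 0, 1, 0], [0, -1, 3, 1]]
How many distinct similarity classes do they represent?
2 classes: {M1}, {M2, M3, M4}

Characteristic polynomials: χ_{M1} = (x - 1)^4, χ_{M2} = (x - 1)^4, χ_{M3} = (x - 1)^4, χ_{M4} = (x - 1)^4.

{M1}: invariant factors x - 1, x - 1, x - 1, x - 1.

{M2, M3, M4}: invariant factors x - 1, x - 1, (x - 1)^2.

Matrices are similar if and only if their invariant-factor lists agree; the partition into similarity classes is {M1}, {M2, M3, M4}.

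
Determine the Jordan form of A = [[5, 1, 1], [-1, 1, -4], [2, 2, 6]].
The characteristic polynomial is det(xI - A) = (x - 4)^3, so the eigenvalues are 4 (algebraic multiplicity 3).

For λ = 4: rank(A - 4I) = 2, rank((A - 4I)^2) = 1, rank((A - 4I)^3) = 0. The eigenspace has dimension 3 - 2 = 1, so there is 1 Jordan block; the rank sequence gives block sizes [3].

Assembling the blocks gives the Jordan form J above.

J = [[4, 1, 0], [0, 4, 1], [0, 0, 4]]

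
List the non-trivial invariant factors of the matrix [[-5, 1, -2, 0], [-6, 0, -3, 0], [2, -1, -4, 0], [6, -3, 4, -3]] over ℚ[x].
The Jordan structure of A has elementary divisors (x + 3)^3, (x + 3). Arranging the block sizes at each eigenvalue in decreasing order and taking row products gives the invariant factors.

Invariant factors (smallest first, each dividing the next): x + 3, (x + 3)^3.

Check: the last factor (x + 3)^3 is the minimal polynomial, and the product (x + 3)^4 is the characteristic polynomial.

x + 3, (x + 3)^3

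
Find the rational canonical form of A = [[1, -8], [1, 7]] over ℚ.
R = [[0, -15], [1, 8]]

The invariant factors of A (the non-unit diagonal entries of the Smith normal form of xI - A over ℚ[x]) are (x - 5)(x - 3), each dividing the next. The characteristic polynomial is their product, (x - 5)(x - 3).

The rational canonical form is the block-diagonal matrix of companion matrices C(f_i):
R = [[0, -15], [1, 8]].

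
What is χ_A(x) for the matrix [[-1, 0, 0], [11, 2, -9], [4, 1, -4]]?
χ_A(x) = (x + 1)^3

xI - A = [[x + 1, 0, 0], [-11, x - 2, 9], [-4, -1, x + 4]].

Expanding det(xI - A) along the first row:
det(xI - A) = + (x + 1)·det([[x - 2, 9], [-1, x + 4]]) - (0)·det([[-11, 9], [-4, x + 4]]) + (0)·det([[-11, x - 2], [-4, -1]]).

Evaluating gives χ_A(x) = x^3 + 3x^2 + 3x + 1 = (x + 1)^3.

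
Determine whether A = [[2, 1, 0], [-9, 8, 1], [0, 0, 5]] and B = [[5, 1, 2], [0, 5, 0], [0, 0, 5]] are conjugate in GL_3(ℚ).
No.

Both have characteristic polynomial (x - 5)^3, but the minimal polynomial of A is (x - 5)^3 while the minimal polynomial of B is (x - 5)^2. The minimal polynomial is a similarity invariant, so A and B are not similar.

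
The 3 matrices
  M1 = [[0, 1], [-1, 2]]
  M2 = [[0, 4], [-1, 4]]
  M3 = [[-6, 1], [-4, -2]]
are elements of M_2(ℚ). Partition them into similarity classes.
Characteristic polynomials: χ_{M1} = (x - 1)^2, χ_{M2} = (x - 2)^2, χ_{M3} = (x + 4)^2.

{M1}: invariant factors (x - 1)^2.

{M2}: invariant factors (x - 2)^2.

{M3}: invariant factors (x + 4)^2.

Matrices are similar if and only if their invariant-factor lists agree; the partition into similarity classes is {M1}, {M2}, {M3}.

3 classes: {M1}, {M2}, {M3}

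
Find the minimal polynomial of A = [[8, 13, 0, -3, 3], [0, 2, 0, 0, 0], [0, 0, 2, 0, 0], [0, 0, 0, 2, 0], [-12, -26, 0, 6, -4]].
m_A(x) = (x - 2)^2

The characteristic polynomial factors as (x - 2)^5. The minimal polynomial is ∏(x - λ)^{k_λ} where k_λ is the size of the largest Jordan block at λ.

For λ = 2: rank(A - 2I) = 1, and the largest Jordan block has size 2 (the smallest k with rank((A - 2I)^k) = rank((A - 2I)^(k+1))).

So m_A(x) = (x - 2)^2.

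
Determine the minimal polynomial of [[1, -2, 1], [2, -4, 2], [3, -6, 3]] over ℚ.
The characteristic polynomial factors as x^3. The minimal polynomial is ∏(x - λ)^{k_λ} where k_λ is the size of the largest Jordan block at λ.

For λ = 0: rank(A) = 1, and the largest Jordan block has size 2 (the smallest k with rank(A^k) = rank(A^(k+1))).

So m_A(x) = x^2.

m_A(x) = x^2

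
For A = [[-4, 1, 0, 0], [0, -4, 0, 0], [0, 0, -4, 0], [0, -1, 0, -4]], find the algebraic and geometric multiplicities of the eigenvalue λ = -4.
The characteristic polynomial is (x + 4)^4, so the factor x + 4 appears with exponent 4: the algebraic multiplicity is 4.

rank(A + 4I) = 1, so the eigenspace has dimension 4 - 1 = 3: the geometric multiplicity is 3.

Since 3 < 4, A is not diagonalizable.

algebraic multiplicity 4, geometric multiplicity 3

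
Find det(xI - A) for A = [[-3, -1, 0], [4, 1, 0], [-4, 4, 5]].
xI - A = [[x + 3, 1, 0], [-4, x - 1, 0], [4, -4, x - 5]].

Expanding det(xI - A) along the first row:
det(xI - A) = + (x + 3)·det([[x - 1, 0], [-4, x - 5]]) - (1)·det([[-4, 0], [4, x - 5]]) + (0)·det([[-4, x - 1], [4, -4]]).

Evaluating gives χ_A(x) = x^3 - 3x^2 - 9x - 5 = (x - 5)(x + 1)^2.

χ_A(x) = (x - 5)(x + 1)^2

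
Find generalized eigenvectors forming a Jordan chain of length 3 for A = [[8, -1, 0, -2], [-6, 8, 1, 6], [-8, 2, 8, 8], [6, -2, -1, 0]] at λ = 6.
v_1 = [[0, 0, 1, 0]]^T, v_2 = [[0, 1, 2, -1]]^T, v_3 = [[1, -2, -2, 2]]^T

We seek v_1 ∈ ker((A - 6I)^3) \ ker((A - 6I)^2), then set v_{i+1} = (A - 6I) v_i.

One such chain is v_1 = [[0, 0, 1, 0]]^T, v_2 = [[0, 1, 2, -1]]^T, v_3 = [[1, -2, -2, 2]]^T. Check: (A - 6I) v_3 = [[0, 0, 0, 0]]^T = 0.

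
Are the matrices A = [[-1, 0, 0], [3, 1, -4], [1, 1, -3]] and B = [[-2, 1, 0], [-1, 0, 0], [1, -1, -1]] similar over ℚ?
Both have characteristic polynomial (x + 1)^3, but the minimal polynomial of A is (x + 1)^3 while the minimal polynomial of B is (x + 1)^2. The minimal polynomial is a similarity invariant, so A and B are not similar.

No.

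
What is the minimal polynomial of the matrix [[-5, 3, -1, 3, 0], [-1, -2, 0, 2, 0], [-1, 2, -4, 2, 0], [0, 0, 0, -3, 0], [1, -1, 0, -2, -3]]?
The characteristic polynomial factors as (x + 3)^3(x + 4)^2. The minimal polynomial is ∏(x - λ)^{k_λ} where k_λ is the size of the largest Jordan block at λ.

For λ = -4: rank(A + 4I) = 4, and the largest Jordan block has size 2 (the smallest k with rank((A + 4I)^k) = rank((A + 4I)^(k+1))).
For λ = -3: rank(A + 3I) = 3, and the largest Jordan block has size 2 (the smallest k with rank((A + 3I)^k) = rank((A + 3I)^(k+1))).

So m_A(x) = (x + 3)^2(x + 4)^2.

m_A(x) = (x + 3)^2(x + 4)^2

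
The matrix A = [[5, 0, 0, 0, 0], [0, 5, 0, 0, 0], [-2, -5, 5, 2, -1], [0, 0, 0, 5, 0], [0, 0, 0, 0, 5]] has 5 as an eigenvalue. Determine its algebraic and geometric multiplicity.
The characteristic polynomial is (x - 5)^5, so the factor x - 5 appears with exponent 5: the algebraic multiplicity is 5.

rank(A - 5I) = 1, so the eigenspace has dimension 5 - 1 = 4: the geometric multiplicity is 4.

Since 4 < 5, A is not diagonalizable.

algebraic multiplicity 5, geometric multiplicity 4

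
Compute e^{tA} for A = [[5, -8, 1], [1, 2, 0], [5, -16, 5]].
e^{tA} = [[(-t^2 + t + 1)*e^{4*t}, 4*t*(-t - 2)*e^{4*t}, t*(t + 1)*e^{4*t}], [t*(2 - t)*e^{4*t}/2, (-2*t^2 - 2*t + 1)*e^{4*t}, t^2*e^{4*t}/2], [t*(5 - 3*t)*e^{4*t}, 4*t*(-3*t - 4)*e^{4*t}, (3*t^2 + t + 1)*e^{4*t}]]

A has Jordan form J = [[4, 1, 0], [0, 4, 1], [0, 0, 4]] with A = PJP^{-1}, so e^{tA} = P e^{tJ} P^{-1}.

For a Jordan block J_k(λ), e^{tJ_k(λ)} = e^{λt} · (I + tN + t^2 N^2/2! + ... + t^{k-1} N^{k-1}/(k-1)!) where N is the nilpotent superdiagonal part.

Assembling the blocks and conjugating back gives the entries of e^{tA} as shown above.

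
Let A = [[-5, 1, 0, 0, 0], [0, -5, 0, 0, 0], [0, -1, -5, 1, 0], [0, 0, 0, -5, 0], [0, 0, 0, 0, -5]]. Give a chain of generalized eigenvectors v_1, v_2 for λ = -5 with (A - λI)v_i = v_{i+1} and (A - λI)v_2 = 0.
We seek v_1 ∈ ker((A + 5I)^2) \ ker(A + 5I), then set v_{i+1} = (A + 5I) v_i.

One such chain is v_1 = [[0, 1, -1, 0, 1]]^T, v_2 = [[1, 0, -1, 0, 0]]^T. Check: (A + 5I) v_2 = [[0, 0, 0, 0, 0]]^T = 0.

v_1 = [[0, 1, -1, 0, 1]]^T, v_2 = [[1, 0, -1, 0, 0]]^T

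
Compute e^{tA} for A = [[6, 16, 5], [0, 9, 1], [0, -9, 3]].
e^{tA} = [[e^{6*t}, t*(3*t + 32)*e^{6*t}/2, t*(t + 10)*e^{6*t}/2], [0, (3*t + 1)*e^{6*t}, t*e^{6*t}], [0, -9*t*e^{6*t}, (1 - 3*t)*e^{6*t}]]

A has Jordan form J = [[6, 1, 0], [0, 6, 1], [0, 0, 6]] with A = PJP^{-1}, so e^{tA} = P e^{tJ} P^{-1}.

For a Jordan block J_k(λ), e^{tJ_k(λ)} = e^{λt} · (I + tN + t^2 N^2/2! + ... + t^{k-1} N^{k-1}/(k-1)!) where N is the nilpotent superdiagonal part.

Assembling the blocks and conjugating back gives the entries of e^{tA} as shown above.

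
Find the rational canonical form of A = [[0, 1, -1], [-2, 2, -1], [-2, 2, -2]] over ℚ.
The invariant factors of A (the non-unit diagonal entries of the Smith normal form of xI - A over ℚ[x]) are x^3 - 2x + 2, each dividing the next. The characteristic polynomial is their product, x^3 - 2x + 2.

The rational canonical form is the block-diagonal matrix of companion matrices C(f_i):
R = [[0, 0, -2], [1, 0, 2], [0, 1, 0]].

Note the characteristic polynomial does not split into linear factors over ℚ, so A has no Jordan form over ℚ; the rational canonical form exists over any field.

R = [[0, 0, -2], [1, 0, 2], [0, 1, 0]]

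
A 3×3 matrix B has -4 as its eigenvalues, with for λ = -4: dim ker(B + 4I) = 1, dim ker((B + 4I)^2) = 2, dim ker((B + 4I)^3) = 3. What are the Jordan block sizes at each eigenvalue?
Jordan blocks: (-4, 3)

λ = -4: successive nullity increments [1, 1, 1] count blocks of size ≥ k; block sizes are [3].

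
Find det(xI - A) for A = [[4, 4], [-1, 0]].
χ_A(x) = (x - 2)^2

xI - A = [[x - 4, -4], [1, x]].

Expanding det(xI - A) along the first row:
det(xI - A) = + (x - 4)·det([[x]]) - (-4)·det([[1]]).

Evaluating gives χ_A(x) = x^2 - 4x + 4 = (x - 2)^2.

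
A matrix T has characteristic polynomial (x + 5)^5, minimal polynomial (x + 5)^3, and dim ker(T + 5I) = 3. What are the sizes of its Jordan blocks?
λ = -5: algebraic multiplicity 5 (exponent in χ_T), largest block size 3 (exponent in m_T), 3 blocks (geometric multiplicity). These force block sizes [3, 1, 1].

Jordan blocks: (-5, 3), (-5, 1), (-5, 1)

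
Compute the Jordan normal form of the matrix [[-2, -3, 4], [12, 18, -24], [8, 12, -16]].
The characteristic polynomial is det(xI - A) = x^3, so the eigenvalues are 0 (algebraic multiplicity 3).

For λ = 0: rank(A) = 1, rank(A^2) = 0. The eigenspace has dimension 3 - 1 = 2, so there are 2 Jordan blocks; the rank sequence gives block sizes [2, 1].

Assembling the blocks gives the Jordan form J above.

J = [[0, 1, 0], [0, 0, 0], [0, 0, 0]]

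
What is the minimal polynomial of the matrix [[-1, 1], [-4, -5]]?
The characteristic polynomial factors as (x + 3)^2. The minimal polynomial is ∏(x - λ)^{k_λ} where k_λ is the size of the largest Jordan block at λ.

For λ = -3: rank(A + 3I) = 1, and the largest Jordan block has size 2 (the smallest k with rank((A + 3I)^k) = rank((A + 3I)^(k+1))).

So m_A(x) = (x + 3)^2.

m_A(x) = (x + 3)^2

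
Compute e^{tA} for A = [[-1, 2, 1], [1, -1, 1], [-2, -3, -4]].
A has Jordan form J = [[-2, 1, 0], [0, -2, 1], [0, 0, -2]] with A = PJP^{-1}, so e^{tA} = P e^{tJ} P^{-1}.

For a Jordan block J_k(λ), e^{tJ_k(λ)} = e^{λt} · (I + tN + t^2 N^2/2! + ... + t^{k-1} N^{k-1}/(k-1)!) where N is the nilpotent superdiagonal part.

Assembling the blocks and conjugating back gives the entries of e^{tA} as shown above.

e^{tA} = [[(t^2/2 + t + 1)*e^{-2*t}, t*(t + 4)*e^{-2*t}/2, t*(t + 2)*e^{-2*t}/2], [t*e^{-2*t}, (t + 1)*e^{-2*t}, t*e^{-2*t}], [t*(-t - 4)*e^{-2*t}/2, t*(-t - 6)*e^{-2*t}/2, (-t^2 - 4*t + 2)*e^{-2*t}/2]]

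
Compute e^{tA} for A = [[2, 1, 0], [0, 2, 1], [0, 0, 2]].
e^{tA} = [[e^{2*t}, t*e^{2*t}, t^2*e^{2*t}/2], [0, e^{2*t}, t*e^{2*t}], [0, 0, e^{2*t}]]

A has Jordan form J = [[2, 1, 0], [0, 2, 1], [0, 0, 2]] with A = PJP^{-1}, so e^{tA} = P e^{tJ} P^{-1}.

For a Jordan block J_k(λ), e^{tJ_k(λ)} = e^{λt} · (I + tN + t^2 N^2/2! + ... + t^{k-1} N^{k-1}/(k-1)!) where N is the nilpotent superdiagonal part.

Assembling the blocks and conjugating back gives the entries of e^{tA} as shown above.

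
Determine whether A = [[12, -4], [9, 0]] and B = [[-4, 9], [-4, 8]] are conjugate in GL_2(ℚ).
trace(A) = 12 but trace(B) = 4. The trace is a similarity invariant, so A and B are not similar.

No.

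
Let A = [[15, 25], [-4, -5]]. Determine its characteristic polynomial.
χ_A(x) = (x - 5)^2

xI - A = [[x - 15, -25], [4, x + 5]].

Expanding det(xI - A) along the first row:
det(xI - A) = + (x - 15)·det([[x + 5]]) - (-25)·det([[4]]).

Evaluating gives χ_A(x) = x^2 - 10x + 25 = (x - 5)^2.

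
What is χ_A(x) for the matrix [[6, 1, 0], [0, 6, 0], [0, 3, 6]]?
χ_A(x) = (x - 6)^3

xI - A = [[x - 6, -1, 0], [0, x - 6, 0], [0, -3, x - 6]].

Expanding det(xI - A) along the first row:
det(xI - A) = + (x - 6)·det([[x - 6, 0], [-3, x - 6]]) - (-1)·det([[0, 0], [0, x - 6]]) + (0)·det([[0, x - 6], [0, -3]]).

Evaluating gives χ_A(x) = x^3 - 18x^2 + 108x - 216 = (x - 6)^3.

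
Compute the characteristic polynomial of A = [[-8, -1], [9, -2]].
xI - A = [[x + 8, 1], [-9, x + 2]].

Expanding det(xI - A) along the first row:
det(xI - A) = + (x + 8)·det([[x + 2]]) - (1)·det([[-9]]).

Evaluating gives χ_A(x) = x^2 + 10x + 25 = (x + 5)^2.

χ_A(x) = (x + 5)^2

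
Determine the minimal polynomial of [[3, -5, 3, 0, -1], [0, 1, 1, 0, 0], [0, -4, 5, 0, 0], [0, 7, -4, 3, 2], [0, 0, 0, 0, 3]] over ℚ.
The characteristic polynomial factors as (x - 3)^5. The minimal polynomial is ∏(x - λ)^{k_λ} where k_λ is the size of the largest Jordan block at λ.

For λ = 3: rank(A - 3I) = 3, and the largest Jordan block has size 3 (the smallest k with rank((A - 3I)^k) = rank((A - 3I)^(k+1))).

So m_A(x) = (x - 3)^3.

m_A(x) = (x - 3)^3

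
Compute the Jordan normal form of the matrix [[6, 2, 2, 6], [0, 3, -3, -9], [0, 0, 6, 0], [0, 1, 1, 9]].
The characteristic polynomial is det(xI - A) = (x - 6)^4, so the eigenvalues are 6 (algebraic multiplicity 4).

For λ = 6: rank(A - 6I) = 1, rank((A - 6I)^2) = 0. The eigenspace has dimension 4 - 1 = 3, so there are 3 Jordan blocks; the rank sequence gives block sizes [2, 1, 1].

Assembling the blocks gives the Jordan form J above.

J = [[6, 1, 0, 0], [0, 6, 0, 0], [0, 0, 6, 0], [0, 0, 0, 6]]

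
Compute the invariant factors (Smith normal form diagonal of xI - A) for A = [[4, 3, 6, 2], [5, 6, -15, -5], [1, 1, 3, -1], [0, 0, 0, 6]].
x - 6, (x - 6)^2(x - 1)

The Jordan structure of A has elementary divisors (x - 1), (x - 6)^2, (x - 6). Arranging the block sizes at each eigenvalue in decreasing order and taking row products gives the invariant factors.

Invariant factors (smallest first, each dividing the next): x - 6, (x - 6)^2(x - 1).

Check: the last factor (x - 6)^2(x - 1) is the minimal polynomial, and the product (x - 6)^3(x - 1) is the characteristic polynomial.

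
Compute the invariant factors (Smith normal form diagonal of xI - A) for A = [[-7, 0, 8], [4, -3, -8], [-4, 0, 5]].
The Jordan structure of A has elementary divisors (x + 3), (x + 3), (x - 1). Arranging the block sizes at each eigenvalue in decreasing order and taking row products gives the invariant factors.

Invariant factors (smallest first, each dividing the next): x + 3, (x - 1)(x + 3).

Check: the last factor (x - 1)(x + 3) is the minimal polynomial, and the product (x - 1)(x + 3)^2 is the characteristic polynomial.

x + 3, (x - 1)(x + 3)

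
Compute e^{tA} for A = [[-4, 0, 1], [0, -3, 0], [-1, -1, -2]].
e^{tA} = [[(1 - t)*e^{-3*t}, -t^2*e^{-3*t}/2, t*e^{-3*t}], [0, e^{-3*t}, 0], [-t*e^{-3*t}, t*(-t - 2)*e^{-3*t}/2, (t + 1)*e^{-3*t}]]

A has Jordan form J = [[-3, 1, 0], [0, -3, 1], [0, 0, -3]] with A = PJP^{-1}, so e^{tA} = P e^{tJ} P^{-1}.

For a Jordan block J_k(λ), e^{tJ_k(λ)} = e^{λt} · (I + tN + t^2 N^2/2! + ... + t^{k-1} N^{k-1}/(k-1)!) where N is the nilpotent superdiagonal part.

Assembling the blocks and conjugating back gives the entries of e^{tA} as shown above.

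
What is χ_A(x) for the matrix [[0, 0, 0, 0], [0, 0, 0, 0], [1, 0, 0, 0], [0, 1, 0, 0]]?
χ_A(x) = x^4

xI - A = [[x, 0, 0, 0], [0, x, 0, 0], [-1, 0, x, 0], [0, -1, 0, x]].

Expanding det(xI - A) along the first row:
det(xI - A) = + (x)·det([[x, 0, 0], [0, x, 0], [-1, 0, x]]) - (0)·det([[0, 0, 0], [-1, x, 0], [0, 0, x]]) + (0)·det([[0, x, 0], [-1, 0, 0], [0, -1, x]]) - (0)·det([[0, x, 0], [-1, 0, x], [0, -1, 0]]).

Evaluating gives χ_A(x) = x^4.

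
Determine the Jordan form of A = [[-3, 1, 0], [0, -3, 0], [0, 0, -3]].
The characteristic polynomial is det(xI - A) = (x + 3)^3, so the eigenvalues are -3 (algebraic multiplicity 3).

For λ = -3: rank(A + 3I) = 1, rank((A + 3I)^2) = 0. The eigenspace has dimension 3 - 1 = 2, so there are 2 Jordan blocks; the rank sequence gives block sizes [2, 1].

Assembling the blocks gives the Jordan form J above.

J = [[-3, 1, 0], [0, -3, 0], [0, 0, -3]]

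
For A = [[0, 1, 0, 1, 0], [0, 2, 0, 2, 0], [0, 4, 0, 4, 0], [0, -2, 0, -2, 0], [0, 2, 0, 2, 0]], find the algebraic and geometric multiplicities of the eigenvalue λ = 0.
The characteristic polynomial is x^5, so the factor x appears with exponent 5: the algebraic multiplicity is 5.

rank(A) = 1, so the eigenspace has dimension 5 - 1 = 4: the geometric multiplicity is 4.

Since 4 < 5, A is not diagonalizable.

algebraic multiplicity 5, geometric multiplicity 4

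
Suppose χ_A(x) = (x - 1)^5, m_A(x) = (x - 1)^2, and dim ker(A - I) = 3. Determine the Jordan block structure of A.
Jordan blocks: (1, 2), (1, 2), (1, 1)

λ = 1: algebraic multiplicity 5 (exponent in χ_A), largest block size 2 (exponent in m_A), 3 blocks (geometric multiplicity). These force block sizes [2, 2, 1].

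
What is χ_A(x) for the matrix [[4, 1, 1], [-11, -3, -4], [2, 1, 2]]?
χ_A(x) = (x - 1)^3

xI - A = [[x - 4, -1, -1], [11, x + 3, 4], [-2, -1, x - 2]].

Expanding det(xI - A) along the first row:
det(xI - A) = + (x - 4)·det([[x + 3, 4], [-1, x - 2]]) - (-1)·det([[11, 4], [-2, x - 2]]) + (-1)·det([[11, x + 3], [-2, -1]]).

Evaluating gives χ_A(x) = x^3 - 3x^2 + 3x - 1 = (x - 1)^3.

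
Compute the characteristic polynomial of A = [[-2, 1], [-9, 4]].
χ_A(x) = (x - 1)^2

xI - A = [[x + 2, -1], [9, x - 4]].

Expanding det(xI - A) along the first row:
det(xI - A) = + (x + 2)·det([[x - 4]]) - (-1)·det([[9]]).

Evaluating gives χ_A(x) = x^2 - 2x + 1 = (x - 1)^2.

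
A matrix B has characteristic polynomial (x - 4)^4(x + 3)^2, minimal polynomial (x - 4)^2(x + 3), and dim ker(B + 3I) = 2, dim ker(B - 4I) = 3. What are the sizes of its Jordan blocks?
λ = -3: algebraic multiplicity 2 (exponent in χ_B), largest block size 1 (exponent in m_B), 2 blocks (geometric multiplicity). These force block sizes [1, 1].
λ = 4: algebraic multiplicity 4 (exponent in χ_B), largest block size 2 (exponent in m_B), 3 blocks (geometric multiplicity). These force block sizes [2, 1, 1].

Jordan blocks: (-3, 1), (-3, 1), (4, 2), (4, 1), (4, 1)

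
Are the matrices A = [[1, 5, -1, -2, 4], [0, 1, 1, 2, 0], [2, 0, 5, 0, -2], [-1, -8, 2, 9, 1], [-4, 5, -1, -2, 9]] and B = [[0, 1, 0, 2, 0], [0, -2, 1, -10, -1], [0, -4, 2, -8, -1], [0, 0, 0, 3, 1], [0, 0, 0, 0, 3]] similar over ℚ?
trace(A) = 25 but trace(B) = 6. The trace is a similarity invariant, so A and B are not similar.

No.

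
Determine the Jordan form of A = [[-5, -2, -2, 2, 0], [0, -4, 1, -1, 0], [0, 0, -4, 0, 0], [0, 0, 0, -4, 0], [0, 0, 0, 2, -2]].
J = [[-5, 0, 0, 0, 0], [0, -4, 1, 0, 0], [0, 0, -4, 0, 0], [0, 0, 0, -4, 0], [0, 0, 0, 0, -2]]

The characteristic polynomial is det(xI - A) = (x + 2)(x + 4)^3(x + 5), so the eigenvalues are -5 (algebraic multiplicity 1), -4 (algebraic multiplicity 3), -2 (algebraic multiplicity 1).

For λ = -5: algebraic multiplicity 1 gives one 1×1 block.

For λ = -4: rank(A + 4I) = 3, rank((A + 4I)^2) = 2. The eigenspace has dimension 5 - 3 = 2, so there are 2 Jordan blocks; the rank sequence gives block sizes [2, 1].

For λ = -2: algebraic multiplicity 1 gives one 1×1 block.

Assembling the blocks gives the Jordan form J above.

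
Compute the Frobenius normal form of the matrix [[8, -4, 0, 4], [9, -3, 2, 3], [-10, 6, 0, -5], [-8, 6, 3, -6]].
R = [[0, 0, 0, 4], [1, 0, 0, 5], [0, 1, 0, 1], [0, 0, 1, -1]]

The invariant factors of A (the non-unit diagonal entries of the Smith normal form of xI - A over ℚ[x]) are (x + 1)(x^3 - x - 4), each dividing the next. The characteristic polynomial is their product, (x + 1)(x^3 - x - 4).

The rational canonical form is the block-diagonal matrix of companion matrices C(f_i):
R = [[0, 0, 0, 4], [1, 0, 0, 5], [0, 1, 0, 1], [0, 0, 1, -1]].

Note the characteristic polynomial does not split into linear factors over ℚ, so A has no Jordan form over ℚ; the rational canonical form exists over any field.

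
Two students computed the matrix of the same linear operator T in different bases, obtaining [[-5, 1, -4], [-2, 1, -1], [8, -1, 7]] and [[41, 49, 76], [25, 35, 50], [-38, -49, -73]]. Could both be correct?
Two matrices over a field are similar if and only if they have the same invariant factors.

Both A and B have characteristic polynomial x^2(x - 3) and minimal polynomial x^2(x - 3). Computing further, both have invariant factors x^2(x - 3). Hence A and B are similar.

Yes.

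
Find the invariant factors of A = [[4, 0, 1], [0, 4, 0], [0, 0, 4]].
x - 4, (x - 4)^2

The Jordan structure of A has elementary divisors (x - 4)^2, (x - 4). Arranging the block sizes at each eigenvalue in decreasing order and taking row products gives the invariant factors.

Invariant factors (smallest first, each dividing the next): x - 4, (x - 4)^2.

Check: the last factor (x - 4)^2 is the minimal polynomial, and the product (x - 4)^3 is the characteristic polynomial.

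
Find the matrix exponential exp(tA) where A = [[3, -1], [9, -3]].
A has Jordan form J = [[0, 1], [0, 0]] with A = PJP^{-1}, so e^{tA} = P e^{tJ} P^{-1}.

For a Jordan block J_k(λ), e^{tJ_k(λ)} = e^{λt} · (I + tN + t^2 N^2/2! + ... + t^{k-1} N^{k-1}/(k-1)!) where N is the nilpotent superdiagonal part.

Assembling the blocks and conjugating back gives the entries of e^{tA} as shown above.

e^{tA} = [[3*t + 1, -t], [9*t, 1 - 3*t]]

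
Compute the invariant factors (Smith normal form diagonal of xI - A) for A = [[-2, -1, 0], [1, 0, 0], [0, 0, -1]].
The Jordan structure of A has elementary divisors (x + 1)^2, (x + 1). Arranging the block sizes at each eigenvalue in decreasing order and taking row products gives the invariant factors.

Invariant factors (smallest first, each dividing the next): x + 1, (x + 1)^2.

Check: the last factor (x + 1)^2 is the minimal polynomial, and the product (x + 1)^3 is the characteristic polynomial.

x + 1, (x + 1)^2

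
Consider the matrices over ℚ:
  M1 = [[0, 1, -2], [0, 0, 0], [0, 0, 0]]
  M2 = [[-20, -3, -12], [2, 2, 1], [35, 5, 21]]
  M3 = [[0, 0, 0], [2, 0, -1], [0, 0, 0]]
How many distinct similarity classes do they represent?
2 classes: {M1, M3}, {M2}

Characteristic polynomials: χ_{M1} = x^3, χ_{M2} = (x - 1)^3, χ_{M3} = x^3.

{M1, M3}: invariant factors x, x^2.

{M2}: invariant factors (x - 1)^3.

Matrices are similar if and only if their invariant-factor lists agree; the partition into similarity classes is {M1, M3}, {M2}.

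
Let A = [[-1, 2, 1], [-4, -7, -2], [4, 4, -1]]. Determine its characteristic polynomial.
xI - A = [[x + 1, -2, -1], [4, x + 7, 2], [-4, -4, x + 1]].

Expanding det(xI - A) along the first row:
det(xI - A) = + (x + 1)·det([[x + 7, 2], [-4, x + 1]]) - (-2)·det([[4, 2], [-4, x + 1]]) + (-1)·det([[4, x + 7], [-4, -4]]).

Evaluating gives χ_A(x) = x^3 + 9x^2 + 27x + 27 = (x + 3)^3.

χ_A(x) = (x + 3)^3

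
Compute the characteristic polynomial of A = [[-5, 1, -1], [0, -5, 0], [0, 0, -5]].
χ_A(x) = (x + 5)^3

xI - A = [[x + 5, -1, 1], [0, x + 5, 0], [0, 0, x + 5]].

Expanding det(xI - A) along the first row:
det(xI - A) = + (x + 5)·det([[x + 5, 0], [0, x + 5]]) - (-1)·det([[0, 0], [0, x + 5]]) + (1)·det([[0, x + 5], [0, 0]]).

Evaluating gives χ_A(x) = x^3 + 15x^2 + 75x + 125 = (x + 5)^3.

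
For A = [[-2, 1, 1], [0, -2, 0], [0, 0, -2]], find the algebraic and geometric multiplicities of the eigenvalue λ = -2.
algebraic multiplicity 3, geometric multiplicity 2

The characteristic polynomial is (x + 2)^3, so the factor x + 2 appears with exponent 3: the algebraic multiplicity is 3.

rank(A + 2I) = 1, so the eigenspace has dimension 3 - 1 = 2: the geometric multiplicity is 2.

Since 2 < 3, A is not diagonalizable.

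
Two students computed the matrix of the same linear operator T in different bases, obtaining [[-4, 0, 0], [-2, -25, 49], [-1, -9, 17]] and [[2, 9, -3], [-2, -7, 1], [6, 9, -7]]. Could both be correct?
Both have characteristic polynomial (x + 4)^3, but the minimal polynomial of A is (x + 4)^3 while the minimal polynomial of B is (x + 4)^2. The minimal polynomial is a similarity invariant, so A and B are not similar.

No.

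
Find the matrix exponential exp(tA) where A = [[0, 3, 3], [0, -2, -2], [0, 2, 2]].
A has Jordan form J = [[0, 1, 0], [0, 0, 0], [0, 0, 0]] with A = PJP^{-1}, so e^{tA} = P e^{tJ} P^{-1}.

For a Jordan block J_k(λ), e^{tJ_k(λ)} = e^{λt} · (I + tN + t^2 N^2/2! + ... + t^{k-1} N^{k-1}/(k-1)!) where N is the nilpotent superdiagonal part.

Assembling the blocks and conjugating back gives the entries of e^{tA} as shown above.

e^{tA} = [[1, 3*t, 3*t], [0, 1 - 2*t, -2*t], [0, 2*t, 2*t + 1]]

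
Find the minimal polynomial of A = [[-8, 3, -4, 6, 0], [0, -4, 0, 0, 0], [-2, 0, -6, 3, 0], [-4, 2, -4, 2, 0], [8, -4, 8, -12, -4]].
m_A(x) = (x + 4)^2

The characteristic polynomial factors as (x + 4)^5. The minimal polynomial is ∏(x - λ)^{k_λ} where k_λ is the size of the largest Jordan block at λ.

For λ = -4: rank(A + 4I) = 2, and the largest Jordan block has size 2 (the smallest k with rank((A + 4I)^k) = rank((A + 4I)^(k+1))).

So m_A(x) = (x + 4)^2.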